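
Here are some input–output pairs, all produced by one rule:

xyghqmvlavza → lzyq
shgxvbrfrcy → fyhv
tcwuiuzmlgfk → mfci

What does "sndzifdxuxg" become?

Each output is the input with this applied: keep one character in every 3, starting at position 2 (positions 2nd, 5th, 8th, ...), then move the first 2 characters to the end (rotate left by 2).
For "sndzifdxuxg" the result is "xgni".

xgni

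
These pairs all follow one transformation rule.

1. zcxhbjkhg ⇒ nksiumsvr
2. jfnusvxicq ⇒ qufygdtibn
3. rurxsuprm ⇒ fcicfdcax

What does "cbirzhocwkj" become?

mnctsknzvhu

In each case the input is transformed by: shift every letter 11 places forward in the alphabet (wrapping around), then swap each adjacent pair of characters (1↔2, 3↔4, ...).
Applying both steps to "cbirzhocwkj": "nmtcksznhvu", then "mnctsknzvhu".
(Check on "jfnusvxicq": → "uqyfdgitnb" → "qufygdtibn" ✓)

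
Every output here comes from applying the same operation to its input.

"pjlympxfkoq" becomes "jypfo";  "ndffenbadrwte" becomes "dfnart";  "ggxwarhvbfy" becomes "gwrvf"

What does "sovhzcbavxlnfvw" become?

ohcaxnv

The pattern: keep every other character starting from the second (positions 2nd, 4th, 6th, ...).
For "sovhzcbavxlnfvw" the result is "ohcaxnv".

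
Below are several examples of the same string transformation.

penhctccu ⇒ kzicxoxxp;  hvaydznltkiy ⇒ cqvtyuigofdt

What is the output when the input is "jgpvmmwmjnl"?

ebkqhhrheig

The rule is to shift every letter 5 places backward in the alphabet (wrapping around).
"jgpvmmwmjnl" → "ebkqhhrheig".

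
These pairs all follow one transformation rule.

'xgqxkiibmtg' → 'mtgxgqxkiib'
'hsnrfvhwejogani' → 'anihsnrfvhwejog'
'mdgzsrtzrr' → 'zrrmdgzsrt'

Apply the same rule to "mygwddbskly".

In each case the input is transformed by: move the last 3 characters to the front (rotate right by 3).
On "mygwddbskly" that produces "klymygwddbs".

klymygwddbs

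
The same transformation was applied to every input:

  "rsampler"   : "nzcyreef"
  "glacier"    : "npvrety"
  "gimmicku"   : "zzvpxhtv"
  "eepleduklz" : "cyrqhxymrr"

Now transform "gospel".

fcrytb

Looking at the pairs, the operation is to shift every letter 13 places forward in the alphabet (wrapping around) — i.e. ROT13, then move the first 2 characters to the end (rotate left by 2).
Doing the same to "gospel": "fcrytb".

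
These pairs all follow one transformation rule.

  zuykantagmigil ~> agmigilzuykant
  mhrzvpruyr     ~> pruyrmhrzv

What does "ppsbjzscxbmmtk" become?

The transformation: swap the front and back halves of the string.
So "ppsbjzscxbmmtk" becomes "cxbmmtkppsbjzs".

cxbmmtkppsbjzs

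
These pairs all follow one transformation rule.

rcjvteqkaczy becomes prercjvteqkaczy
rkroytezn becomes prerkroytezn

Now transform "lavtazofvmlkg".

prelavtazofvmlkg

The transformation: prepend "pre".
For "lavtazofvmlkg" the result is "prelavtazofvmlkg".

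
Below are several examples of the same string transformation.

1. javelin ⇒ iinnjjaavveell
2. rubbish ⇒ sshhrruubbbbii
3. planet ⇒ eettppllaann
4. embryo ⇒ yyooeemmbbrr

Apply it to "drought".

hhttddrroouugg

In each case the input is transformed by: move the last 2 characters to the front (rotate right by 2), then double every character.
Starting from "drought": after the first operation, "htdroug"; after the second, "hhttddrroouugg".
(Check on "planet": → "etplan" → "eettppllaann" ✓)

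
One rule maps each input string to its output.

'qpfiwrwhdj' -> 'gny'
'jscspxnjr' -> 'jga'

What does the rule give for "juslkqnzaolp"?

The rule is to keep one character in every 3, starting at position 2 (positions 2nd, 5th, 8th, ...), then shift every letter 9 places backward in the alphabet (wrapping around).
Starting from "juslkqnzaolp": after the first operation, "ukzl"; after the second, "lbqc".

lbqc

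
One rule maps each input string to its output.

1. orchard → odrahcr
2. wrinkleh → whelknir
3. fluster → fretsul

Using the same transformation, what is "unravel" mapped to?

ulevarn

Rule — reverse the string, then move the last character to the front.
Starting from "unravel": after the first operation, "levarnu"; after the second, "ulevarn".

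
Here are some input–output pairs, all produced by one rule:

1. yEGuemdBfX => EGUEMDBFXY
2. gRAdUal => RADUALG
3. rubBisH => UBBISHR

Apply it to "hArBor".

ARBORH

Looking at the pairs, the operation is to move the first character to the end, then convert every letter to uppercase.
For "hArBor", step one produces "ArBorh"; step two turns that into "ARBORH".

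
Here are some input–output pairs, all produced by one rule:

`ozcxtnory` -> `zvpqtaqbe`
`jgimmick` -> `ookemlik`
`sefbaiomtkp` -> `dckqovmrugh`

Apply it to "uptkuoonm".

mwqqpowrv

In each case the input is transformed by: move the first 3 characters to the end (rotate left by 3), then shift every letter 2 places forward in the alphabet (wrapping around).
Applying both steps to "uptkuoonm": "kuoonmupt", then "mwqqpowrv".
(Check on "sefbaiomtkp": → "baiomtkpsef" → "dckqovmrugh" ✓)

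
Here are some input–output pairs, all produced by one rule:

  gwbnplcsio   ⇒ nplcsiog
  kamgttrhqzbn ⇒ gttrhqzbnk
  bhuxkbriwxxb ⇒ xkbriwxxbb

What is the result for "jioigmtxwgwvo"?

The pattern: move the first character to the end, then delete the first 2 characters.
Applying that to "jioigmtxwgwvo" gives "igmtxwgwvoj".

igmtxwgwvoj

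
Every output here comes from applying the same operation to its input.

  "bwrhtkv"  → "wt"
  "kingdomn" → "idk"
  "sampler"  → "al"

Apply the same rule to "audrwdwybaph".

uwyp

The rule is to swap the first and last characters, then keep one character in every 3, starting at position 2 (positions 2nd, 5th, 8th, ...).
Applying both steps to "audrwdwybaph": "hudrwdwybapa", then "uwyp".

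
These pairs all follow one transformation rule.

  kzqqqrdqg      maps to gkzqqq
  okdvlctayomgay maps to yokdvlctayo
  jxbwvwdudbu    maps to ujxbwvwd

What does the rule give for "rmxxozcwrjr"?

rrmxxozc

Rule — move the last character to the front, then delete the last 3 characters.
On "rmxxozcwrjr": the first step gives "rrmxxozcwrj", and the second then gives "rrmxxozc".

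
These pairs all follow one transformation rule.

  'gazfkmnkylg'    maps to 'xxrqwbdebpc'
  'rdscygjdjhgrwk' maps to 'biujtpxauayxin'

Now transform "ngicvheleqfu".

The pattern: shift every letter 9 places backward in the alphabet (wrapping around), then move the last character to the front.
Working it through for "ngicvheleqfu": intermediate "exztmyvcvhwl", final "lexztmyvcvhw".
(Check on "rdscygjdjhgrwk": → "iujtpxauayxinb" → "biujtpxauayxin" ✓)

lexztmyvcvhw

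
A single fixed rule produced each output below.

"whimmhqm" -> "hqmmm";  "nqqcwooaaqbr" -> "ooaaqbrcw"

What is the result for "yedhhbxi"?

bxihh

The pattern: delete the first 3 characters, then move the first 2 characters to the end (rotate left by 2).
"yedhhbxi" → "bxihh".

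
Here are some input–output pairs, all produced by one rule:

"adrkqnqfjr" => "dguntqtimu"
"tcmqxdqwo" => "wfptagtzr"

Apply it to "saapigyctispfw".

Each output is the input with this applied: shift every letter 3 places forward in the alphabet (wrapping around).
Applying that to "saapigyctispfw" gives "vddsljbfwlvsiz".

vddsljbfwlvsiz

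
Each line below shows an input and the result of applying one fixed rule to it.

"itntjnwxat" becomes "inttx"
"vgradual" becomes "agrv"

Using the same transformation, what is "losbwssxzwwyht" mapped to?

hostwxz

The rule is to sort the characters into alphabetical order, then keep every other character starting from the second (positions 2nd, 4th, 6th, ...).
"losbwssxzwwyht" → "bhlossstwwwxyz" → "hostwxz".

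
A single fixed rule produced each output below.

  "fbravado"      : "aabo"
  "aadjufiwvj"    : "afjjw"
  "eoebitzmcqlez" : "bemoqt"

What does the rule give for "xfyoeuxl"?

flou

Rule — keep every other character starting from the second (positions 2nd, 4th, 6th, ...), then sort the characters into alphabetical order.
Doing the same to "xfyoeuxl": "flou".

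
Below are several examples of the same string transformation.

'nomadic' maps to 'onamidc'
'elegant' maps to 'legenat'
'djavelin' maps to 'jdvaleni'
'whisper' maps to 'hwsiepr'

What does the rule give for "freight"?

rfiehgt

Looking at the pairs, the operation is to swap each adjacent pair of characters (1↔2, 3↔4, ...).
"freight" → "rfiehgt".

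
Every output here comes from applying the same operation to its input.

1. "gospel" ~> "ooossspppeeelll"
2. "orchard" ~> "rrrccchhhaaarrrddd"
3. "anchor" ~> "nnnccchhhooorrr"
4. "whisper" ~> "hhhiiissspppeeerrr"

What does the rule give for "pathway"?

aaattthhhwwwaaayyy

Rule — repeat every character 3 times, then delete the first 3 characters.
Starting from "pathway": after the first operation, "pppaaattthhhwwwaaayyy"; after the second, "aaattthhhwwwaaayyy".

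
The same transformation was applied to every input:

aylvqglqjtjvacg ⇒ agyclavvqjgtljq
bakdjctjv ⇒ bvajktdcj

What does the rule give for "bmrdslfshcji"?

Each output is the input with this applied: take characters alternately from the front and the back (1st, last, 2nd, 2nd-last, ...).
Applying that to "bmrdslfshcji" gives "bimjrcdhsslf".

bimjrcdhsslf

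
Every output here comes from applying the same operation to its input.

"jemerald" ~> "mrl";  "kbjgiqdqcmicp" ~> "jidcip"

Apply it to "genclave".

nlv

The rule is to delete the first 2 characters, then keep every other character starting from the first (positions 1st, 3rd, 5th, ...).
"genclave" → "nclave" → "nlv".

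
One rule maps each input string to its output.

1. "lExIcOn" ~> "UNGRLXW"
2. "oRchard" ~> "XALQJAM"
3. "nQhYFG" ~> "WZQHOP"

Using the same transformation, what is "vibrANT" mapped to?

ERKAJWC

Rule — shift every letter 9 places forward in the alphabet (wrapping around), then convert every letter to uppercase.
Applying both steps to "vibrANT": "erkaJWC", then "ERKAJWC".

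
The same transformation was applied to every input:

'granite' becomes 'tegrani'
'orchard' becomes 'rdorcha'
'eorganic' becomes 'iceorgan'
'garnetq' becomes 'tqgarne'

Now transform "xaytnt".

ntxayt

The rule is to move the last 2 characters to the front (rotate right by 2).
Doing the same to "xaytnt": "ntxayt".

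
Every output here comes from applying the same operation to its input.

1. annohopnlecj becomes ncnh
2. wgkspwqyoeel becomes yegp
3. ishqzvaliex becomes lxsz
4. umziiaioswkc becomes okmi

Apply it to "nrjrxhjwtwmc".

wmrx

The pattern: keep one character in every 3, starting at position 2 (positions 2nd, 5th, 8th, ...), then move the first 2 characters to the end (rotate left by 2).
For "nrjrxhjwtwmc", step one produces "rxwm"; step two turns that into "wmrx".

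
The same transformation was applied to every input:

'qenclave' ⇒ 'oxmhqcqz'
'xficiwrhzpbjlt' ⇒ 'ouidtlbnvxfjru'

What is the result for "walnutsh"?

The transformation: move the first 3 characters to the end (rotate left by 3), then shift every letter 12 places forward in the alphabet (wrapping around).
On "walnutsh" that produces "zgfetimx".

zgfetimx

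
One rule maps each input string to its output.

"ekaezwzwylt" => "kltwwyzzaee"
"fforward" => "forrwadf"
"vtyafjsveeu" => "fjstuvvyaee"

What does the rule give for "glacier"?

What's happening: sort the characters into alphabetical order, then move the first 3 characters to the end (rotate left by 3).
Working it through for "glacier": intermediate "acegilr", final "gilrace".
(Check on "vtyafjsveeu": → "aeefjstuvvy" → "fjstuvvyaee" ✓)

gilrace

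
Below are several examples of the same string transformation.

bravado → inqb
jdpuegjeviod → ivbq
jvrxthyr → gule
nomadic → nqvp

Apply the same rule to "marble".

Looking at the pairs, the operation is to shift every letter 13 places forward in the alphabet (wrapping around) — i.e. ROT13, then keep only the last 4 characters.
On "marble": the first step gives "zneoyr", and the second then gives "eoyr".

eoyr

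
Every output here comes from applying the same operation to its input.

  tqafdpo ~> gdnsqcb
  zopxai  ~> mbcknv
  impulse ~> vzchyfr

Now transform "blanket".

The transformation: shift every letter 13 places forward in the alphabet (wrapping around) — i.e. ROT13.
Doing the same to "blanket": "oynaxrg".

oynaxrg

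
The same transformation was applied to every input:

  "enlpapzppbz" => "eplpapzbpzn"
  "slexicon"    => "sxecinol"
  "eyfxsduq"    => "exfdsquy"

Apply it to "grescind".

Rule — swap each adjacent pair of characters (1↔2, 3↔4, ...), then move the first character to the end.
For "grescind", step one produces "rgseicdn"; step two turns that into "gseicdnr".

gseicdnr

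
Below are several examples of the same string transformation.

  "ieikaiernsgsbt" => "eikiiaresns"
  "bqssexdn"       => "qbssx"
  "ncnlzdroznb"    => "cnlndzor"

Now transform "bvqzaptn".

The rule is to swap each adjacent pair of characters (1↔2, 3↔4, ...), then delete the last 3 characters.
On "bvqzaptn" that produces "vbzqp".
(Check on "ieikaiernsgsbt": → "eikiiaresnsgtb" → "eikiiaresns" ✓)

vbzqp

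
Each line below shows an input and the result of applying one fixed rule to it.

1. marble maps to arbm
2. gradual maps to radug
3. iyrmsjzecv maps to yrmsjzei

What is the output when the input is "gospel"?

Each output is the input with this applied: delete the last 2 characters, then move the first character to the end.
On "gospel": the first step gives "gosp", and the second then gives "ospg".

ospg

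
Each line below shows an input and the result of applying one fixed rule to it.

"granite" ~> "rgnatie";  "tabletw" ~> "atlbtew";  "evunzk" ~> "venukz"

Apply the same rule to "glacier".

Each output is the input with this applied: swap each adjacent pair of characters (1↔2, 3↔4, ...).
Applying that to "glacier" gives "lgcaeir".

lgcaeir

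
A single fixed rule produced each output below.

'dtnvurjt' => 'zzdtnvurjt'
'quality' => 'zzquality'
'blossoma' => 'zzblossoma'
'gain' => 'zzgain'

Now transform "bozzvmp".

zzbozzvmp

The transformation: prepend "zz".
"bozzvmp" → "zzbozzvmp".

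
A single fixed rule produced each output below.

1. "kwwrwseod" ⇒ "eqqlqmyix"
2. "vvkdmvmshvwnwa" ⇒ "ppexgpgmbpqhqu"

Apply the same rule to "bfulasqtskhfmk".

In each case the input is transformed by: shift every letter 6 places backward in the alphabet (wrapping around).
For "bfulasqtskhfmk" the result is "vzofumknmebzge".

vzofumknmebzge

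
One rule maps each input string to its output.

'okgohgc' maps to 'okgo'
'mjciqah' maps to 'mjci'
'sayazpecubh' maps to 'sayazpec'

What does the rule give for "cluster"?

Looking at the pairs, the operation is to delete the last 3 characters.
So "cluster" becomes "clus".

clus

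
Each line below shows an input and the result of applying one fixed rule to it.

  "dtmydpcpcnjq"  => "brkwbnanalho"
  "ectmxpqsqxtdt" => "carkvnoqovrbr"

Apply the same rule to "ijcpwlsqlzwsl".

ghanujqojxuqj

In each case the input is transformed by: shift every letter 2 places backward in the alphabet (wrapping around).
So "ijcpwlsqlzwsl" becomes "ghanujqojxuqj".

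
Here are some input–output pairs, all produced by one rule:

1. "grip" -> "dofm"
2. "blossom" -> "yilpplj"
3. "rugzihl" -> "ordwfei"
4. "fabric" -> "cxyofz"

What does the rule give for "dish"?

Rule — shift every letter 3 places backward in the alphabet (wrapping around).
Applying that to "dish" gives "afpe".

afpe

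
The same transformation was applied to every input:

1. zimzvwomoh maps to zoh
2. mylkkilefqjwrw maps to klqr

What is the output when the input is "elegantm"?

gt

The transformation: move the first character to the end, then keep one character in every 3, starting at position 3 (positions 3rd, 6th, 9th, ...).
On "elegantm": the first step gives "legantme", and the second then gives "gt".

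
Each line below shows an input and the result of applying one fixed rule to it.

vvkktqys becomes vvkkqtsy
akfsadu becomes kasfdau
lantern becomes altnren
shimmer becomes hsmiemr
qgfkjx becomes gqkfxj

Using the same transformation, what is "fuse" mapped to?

Each output is the input with this applied: swap each adjacent pair of characters (1↔2, 3↔4, ...).
For "fuse" the result is "ufes".

ufes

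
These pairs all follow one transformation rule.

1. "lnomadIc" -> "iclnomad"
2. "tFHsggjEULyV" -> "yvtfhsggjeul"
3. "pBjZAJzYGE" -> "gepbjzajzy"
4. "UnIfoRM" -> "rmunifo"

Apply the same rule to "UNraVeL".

Each output is the input with this applied: move the last 2 characters to the front (rotate right by 2), then convert every letter to lowercase.
On "UNraVeL": the first step gives "eLUNraV", and the second then gives "elunrav".

elunrav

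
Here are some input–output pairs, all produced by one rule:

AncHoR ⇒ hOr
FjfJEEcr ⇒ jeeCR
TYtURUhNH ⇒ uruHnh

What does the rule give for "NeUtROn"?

TroN

The transformation: flip the case of every letter, then delete the first 3 characters.
"NeUtROn" → "nEuTroN" → "TroN".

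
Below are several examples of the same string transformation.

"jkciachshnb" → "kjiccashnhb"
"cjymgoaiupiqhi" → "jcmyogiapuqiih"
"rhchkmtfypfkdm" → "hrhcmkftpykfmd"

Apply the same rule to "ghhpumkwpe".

The pattern: swap each adjacent pair of characters (1↔2, 3↔4, ...).
So "ghhpumkwpe" becomes "hgphmuwkep".

hgphmuwkep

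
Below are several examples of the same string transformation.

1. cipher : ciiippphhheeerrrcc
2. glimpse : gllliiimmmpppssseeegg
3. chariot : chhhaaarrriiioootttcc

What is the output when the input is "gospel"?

gooossspppeeelllgg

The pattern: repeat every character 3 times, then move the first 2 characters to the end (rotate left by 2).
For "gospel" the result is "gooossspppeeelllgg".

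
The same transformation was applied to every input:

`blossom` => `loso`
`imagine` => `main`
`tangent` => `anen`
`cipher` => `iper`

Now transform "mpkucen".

Rule — double every character, then keep one character in every 3, starting at position 3 (positions 3rd, 6th, 9th, ...).
On "mpkucen": the first step gives "mmppkkuucceenn", and the second then gives "pkce".

pkce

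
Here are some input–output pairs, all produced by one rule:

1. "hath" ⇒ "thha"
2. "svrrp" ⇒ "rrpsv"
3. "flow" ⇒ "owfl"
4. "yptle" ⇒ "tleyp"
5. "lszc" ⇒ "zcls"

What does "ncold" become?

oldnc

The rule is to move the first 2 characters to the end (rotate left by 2).
Applying that to "ncold" gives "oldnc".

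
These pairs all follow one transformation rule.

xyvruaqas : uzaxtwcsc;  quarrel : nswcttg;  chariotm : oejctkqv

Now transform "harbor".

tjctdq

Each output is the input with this applied: move the last character to the front, then shift every letter 2 places forward in the alphabet (wrapping around).
For "harbor", step one produces "rharbo"; step two turns that into "tjctdq".
(Check on "chariotm": → "mchariot" → "oejctkqv" ✓)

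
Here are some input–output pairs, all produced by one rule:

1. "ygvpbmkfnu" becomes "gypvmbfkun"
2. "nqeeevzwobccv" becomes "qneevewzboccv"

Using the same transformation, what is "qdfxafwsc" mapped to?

dqxffaswc

In each case the input is transformed by: swap each adjacent pair of characters (1↔2, 3↔4, ...).
On "qdfxafwsc" that produces "dqxffaswc".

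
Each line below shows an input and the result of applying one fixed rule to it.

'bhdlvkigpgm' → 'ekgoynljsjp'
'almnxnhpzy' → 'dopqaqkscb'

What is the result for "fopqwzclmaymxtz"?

irstzcfopdbpawc

The pattern: shift every letter 3 places forward in the alphabet (wrapping around).
Doing the same to "fopqwzclmaymxtz": "irstzcfopdbpawc".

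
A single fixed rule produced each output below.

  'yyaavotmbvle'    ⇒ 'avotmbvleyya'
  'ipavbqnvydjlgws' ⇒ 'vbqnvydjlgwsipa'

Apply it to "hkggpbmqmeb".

gpbmqmebhkg

Looking at the pairs, the operation is to move the first 3 characters to the end (rotate left by 3).
Applying that to "hkggpbmqmeb" gives "gpbmqmebhkg".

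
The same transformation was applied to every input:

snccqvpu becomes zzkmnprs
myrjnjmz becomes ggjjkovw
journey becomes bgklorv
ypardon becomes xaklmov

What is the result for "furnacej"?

xzbcgkor

What's happening: sort the characters into alphabetical order, then shift every letter 3 places backward in the alphabet (wrapping around).
"furnacej" → "acefjnru" → "xzbcgkor".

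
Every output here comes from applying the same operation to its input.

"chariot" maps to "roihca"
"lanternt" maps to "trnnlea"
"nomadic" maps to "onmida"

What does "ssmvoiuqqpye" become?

yvussqqpomi

Rule — delete the last character, then sort the characters into reverse alphabetical order.
On "ssmvoiuqqpye": the first step gives "ssmvoiuqqpy", and the second then gives "yvussqqpomi".
(Check on "lanternt": → "lantern" → "trnnlea" ✓)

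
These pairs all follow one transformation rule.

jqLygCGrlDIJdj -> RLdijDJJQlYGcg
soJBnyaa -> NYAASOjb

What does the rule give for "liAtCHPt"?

chpTLIaT

Rule — swap the front and back halves of the string, then flip the case of every letter.
Applying both steps to "liAtCHPt": "CHPtliAt", then "chpTLIaT".
(Check on "jqLygCGrlDIJdj": → "rlDIJdjjqLygCG" → "RLdijDJJQlYGcg" ✓)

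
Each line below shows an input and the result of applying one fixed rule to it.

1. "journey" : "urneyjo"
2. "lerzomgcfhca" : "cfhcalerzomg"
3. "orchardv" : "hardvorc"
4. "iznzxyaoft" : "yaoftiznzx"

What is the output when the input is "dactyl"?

actyld

What's happening: move the last 3 characters to the front (rotate right by 3), then move the last 2 characters to the front (rotate right by 2).
For "dactyl" the result is "actyld".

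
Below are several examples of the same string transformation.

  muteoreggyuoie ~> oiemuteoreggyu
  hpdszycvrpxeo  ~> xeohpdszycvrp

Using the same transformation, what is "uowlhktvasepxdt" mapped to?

In each case the input is transformed by: move the last 3 characters to the front (rotate right by 3).
So "uowlhktvasepxdt" becomes "xdtuowlhktvasep".

xdtuowlhktvasep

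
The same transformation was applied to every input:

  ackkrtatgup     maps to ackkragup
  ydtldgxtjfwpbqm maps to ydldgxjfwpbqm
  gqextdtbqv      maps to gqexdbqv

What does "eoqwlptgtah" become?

eoqwlpgah

Looking at the pairs, the operation is to remove every "t".
Doing the same to "eoqwlptgtah": "eoqwlpgah".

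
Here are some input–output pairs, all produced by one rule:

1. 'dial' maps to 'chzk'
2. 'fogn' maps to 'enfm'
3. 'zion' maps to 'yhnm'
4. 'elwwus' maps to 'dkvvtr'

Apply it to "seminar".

rdlhmzq

The rule is to shift every letter 1 place backward in the alphabet (wrapping around).
On "seminar" that produces "rdlhmzq".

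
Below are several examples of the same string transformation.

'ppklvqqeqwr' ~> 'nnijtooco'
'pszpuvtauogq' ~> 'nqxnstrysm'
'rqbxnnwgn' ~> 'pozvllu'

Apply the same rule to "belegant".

zcjcey

The pattern: delete the last 2 characters, then shift every letter 2 places backward in the alphabet (wrapping around).
For "belegant", step one produces "belega"; step two turns that into "zcjcey".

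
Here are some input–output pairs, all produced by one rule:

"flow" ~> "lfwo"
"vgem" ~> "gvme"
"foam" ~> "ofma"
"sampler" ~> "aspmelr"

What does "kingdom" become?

ikgnodm

The pattern: swap each adjacent pair of characters (1↔2, 3↔4, ...).
So "kingdom" becomes "ikgnodm".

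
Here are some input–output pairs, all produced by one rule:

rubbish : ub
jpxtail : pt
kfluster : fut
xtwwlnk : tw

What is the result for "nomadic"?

Looking at the pairs, the operation is to delete the last 2 characters, then keep every other character starting from the second (positions 2nd, 4th, 6th, ...).
On "nomadic" that produces "oa".

oa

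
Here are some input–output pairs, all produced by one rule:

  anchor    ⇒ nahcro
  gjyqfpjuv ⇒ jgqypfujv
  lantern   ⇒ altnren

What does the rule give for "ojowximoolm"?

Looking at the pairs, the operation is to swap each adjacent pair of characters (1↔2, 3↔4, ...).
For "ojowximoolm" the result is "jowoixomlom".

jowoixomlom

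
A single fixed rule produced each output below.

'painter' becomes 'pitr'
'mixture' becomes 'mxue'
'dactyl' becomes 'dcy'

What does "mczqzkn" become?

Each output is the input with this applied: keep every other character starting from the first (positions 1st, 3rd, 5th, ...).
For "mczqzkn" the result is "mzzn".

mzzn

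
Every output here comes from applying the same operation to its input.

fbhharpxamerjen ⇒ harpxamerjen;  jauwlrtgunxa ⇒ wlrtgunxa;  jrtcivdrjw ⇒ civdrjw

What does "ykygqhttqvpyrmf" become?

gqhttqvpyrmf

What's happening: delete the first 3 characters.
Applying that to "ykygqhttqvpyrmf" gives "gqhttqvpyrmf".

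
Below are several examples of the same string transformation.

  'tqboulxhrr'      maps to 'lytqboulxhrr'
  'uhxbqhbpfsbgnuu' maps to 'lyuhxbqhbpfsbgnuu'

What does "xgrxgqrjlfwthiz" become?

The pattern: prepend "ly".
"xgrxgqrjlfwthiz" → "lyxgrxgqrjlfwthiz".

lyxgrxgqrjlfwthiz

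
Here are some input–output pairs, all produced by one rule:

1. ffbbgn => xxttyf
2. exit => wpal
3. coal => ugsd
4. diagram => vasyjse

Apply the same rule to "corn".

Each output is the input with this applied: shift every letter 8 places backward in the alphabet (wrapping around).
So "corn" becomes "ugjf".

ugjf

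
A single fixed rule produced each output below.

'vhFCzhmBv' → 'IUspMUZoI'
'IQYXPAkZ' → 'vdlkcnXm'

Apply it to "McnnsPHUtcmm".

zPAAFcuhGPZZ

What's happening: flip the case of every letter, then shift every letter 13 places forward in the alphabet (wrapping around) — i.e. ROT13.
For "McnnsPHUtcmm", step one produces "mCNNSphuTCMM"; step two turns that into "zPAAFcuhGPZZ".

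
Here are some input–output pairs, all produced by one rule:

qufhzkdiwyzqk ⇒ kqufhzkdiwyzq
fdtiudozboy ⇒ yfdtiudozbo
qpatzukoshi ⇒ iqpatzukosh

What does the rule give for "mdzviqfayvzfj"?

jmdzviqfayvzf

In each case the input is transformed by: move the last character to the front.
"mdzviqfayvzfj" → "jmdzviqfayvzf".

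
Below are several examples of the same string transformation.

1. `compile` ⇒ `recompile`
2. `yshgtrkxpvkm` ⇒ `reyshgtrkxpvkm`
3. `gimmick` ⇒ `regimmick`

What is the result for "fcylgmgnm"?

Rule — prepend "re".
"fcylgmgnm" → "refcylgmgnm".

refcylgmgnm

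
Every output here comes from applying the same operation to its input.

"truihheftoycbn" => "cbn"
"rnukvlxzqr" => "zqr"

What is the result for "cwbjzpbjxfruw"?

Each output is the input with this applied: keep only the last 3 characters.
For "cwbjzpbjxfruw" the result is "ruw".

ruw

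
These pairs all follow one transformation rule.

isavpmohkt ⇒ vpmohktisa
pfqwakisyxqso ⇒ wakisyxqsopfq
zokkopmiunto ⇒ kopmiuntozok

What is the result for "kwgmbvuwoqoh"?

mbvuwoqohkwg

The rule is to move the first 3 characters to the end (rotate left by 3).
"kwgmbvuwoqoh" → "mbvuwoqohkwg".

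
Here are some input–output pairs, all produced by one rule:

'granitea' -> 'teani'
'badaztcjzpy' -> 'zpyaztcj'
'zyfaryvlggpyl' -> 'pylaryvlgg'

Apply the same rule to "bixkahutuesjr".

What's happening: delete the first 3 characters, then move the last 3 characters to the front (rotate right by 3).
On "bixkahutuesjr" that produces "sjrkahutue".

sjrkahutue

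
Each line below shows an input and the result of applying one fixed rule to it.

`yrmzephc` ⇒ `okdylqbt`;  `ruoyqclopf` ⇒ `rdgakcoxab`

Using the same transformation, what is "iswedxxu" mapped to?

The pattern: move the last character to the front, then shift every letter 12 places forward in the alphabet (wrapping around).
On "iswedxxu" that produces "gueiqpjj".

gueiqpjj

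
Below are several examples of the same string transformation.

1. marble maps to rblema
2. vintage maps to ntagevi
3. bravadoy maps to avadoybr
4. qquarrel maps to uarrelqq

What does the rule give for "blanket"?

anketbl

The rule is to move the first 2 characters to the end (rotate left by 2).
Doing the same to "blanket": "anketbl".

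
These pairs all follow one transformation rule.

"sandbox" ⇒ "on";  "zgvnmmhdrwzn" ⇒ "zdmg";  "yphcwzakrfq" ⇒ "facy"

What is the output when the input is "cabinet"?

eb

What's happening: reverse the string, then keep one character in every 3, starting at position 2 (positions 2nd, 5th, 8th, ...).
"cabinet" → "tenibac" → "eb".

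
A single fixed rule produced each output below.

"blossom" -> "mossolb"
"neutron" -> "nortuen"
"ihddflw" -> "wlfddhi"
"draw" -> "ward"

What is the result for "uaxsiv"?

visxau

Rule — reverse the string.
On "uaxsiv" that produces "visxau".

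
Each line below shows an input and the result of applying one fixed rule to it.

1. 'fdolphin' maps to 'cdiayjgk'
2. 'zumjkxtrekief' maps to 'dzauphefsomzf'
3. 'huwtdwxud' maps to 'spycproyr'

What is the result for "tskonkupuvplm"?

kghonfjifpkpq

The transformation: shift every letter 5 places backward in the alphabet (wrapping around), then move the last 3 characters to the front (rotate right by 3).
"tskonkupuvplm" → "onfjifpkpqkgh" → "kghonfjifpkpq".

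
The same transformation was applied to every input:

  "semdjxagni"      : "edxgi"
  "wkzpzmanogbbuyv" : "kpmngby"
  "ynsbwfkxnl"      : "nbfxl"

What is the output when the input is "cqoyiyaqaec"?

qyyqe

Rule — keep every other character starting from the second (positions 2nd, 4th, 6th, ...).
"cqoyiyaqaec" → "qyyqe".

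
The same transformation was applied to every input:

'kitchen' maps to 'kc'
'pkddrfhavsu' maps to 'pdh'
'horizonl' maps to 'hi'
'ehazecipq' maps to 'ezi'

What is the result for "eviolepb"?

eo

Rule — move the last 2 characters to the front (rotate right by 2), then keep one character in every 3, starting at position 3 (positions 3rd, 6th, 9th, ...).
For "eviolepb", step one produces "pbeviole"; step two turns that into "eo".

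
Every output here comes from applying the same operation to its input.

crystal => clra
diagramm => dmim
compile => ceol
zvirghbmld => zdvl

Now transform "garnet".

gtae

The transformation: take characters alternately from the front and the back (1st, last, 2nd, 2nd-last, ...), then keep only the first 4 characters.
Applying that to "garnet" gives "gtae".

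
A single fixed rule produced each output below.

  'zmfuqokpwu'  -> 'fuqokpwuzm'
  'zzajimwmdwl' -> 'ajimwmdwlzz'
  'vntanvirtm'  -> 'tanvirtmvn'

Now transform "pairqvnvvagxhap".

irqvnvvagxhappa

What's happening: move the first 2 characters to the end (rotate left by 2).
Doing the same to "pairqvnvvagxhap": "irqvnvvagxhappa".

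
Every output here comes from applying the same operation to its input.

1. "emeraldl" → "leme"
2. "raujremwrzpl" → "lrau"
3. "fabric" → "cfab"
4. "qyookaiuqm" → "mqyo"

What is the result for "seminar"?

rsem

The rule is to move the first 3 characters to the end (rotate left by 3), then keep only the last 4 characters.
On "seminar" that produces "rsem".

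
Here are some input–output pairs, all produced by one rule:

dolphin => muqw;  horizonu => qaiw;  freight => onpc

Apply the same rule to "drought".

mxpc

The rule is to shift every letter 9 places forward in the alphabet (wrapping around), then keep every other character starting from the first (positions 1st, 3rd, 5th, ...).
For "drought", step one produces "maxdpqc"; step two turns that into "mxpc".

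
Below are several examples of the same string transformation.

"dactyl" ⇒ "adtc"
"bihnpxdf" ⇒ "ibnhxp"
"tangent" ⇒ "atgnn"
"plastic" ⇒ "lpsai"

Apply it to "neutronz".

Rule — swap each adjacent pair of characters (1↔2, 3↔4, ...), then delete the last 2 characters.
Working it through for "neutronz": intermediate "entuorzn", final "entuor".

entuor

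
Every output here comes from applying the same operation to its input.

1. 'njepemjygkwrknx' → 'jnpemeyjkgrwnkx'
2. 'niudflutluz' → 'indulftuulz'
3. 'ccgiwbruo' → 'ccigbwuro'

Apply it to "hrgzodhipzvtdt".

rhzgdoihzptvtd

The transformation: swap each adjacent pair of characters (1↔2, 3↔4, ...).
On "hrgzodhipzvtdt" that produces "rhzgdoihzptvtd".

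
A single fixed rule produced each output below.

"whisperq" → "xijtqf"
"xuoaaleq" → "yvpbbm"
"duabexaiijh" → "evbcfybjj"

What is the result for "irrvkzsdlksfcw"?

jsswlatemltg

The transformation: shift every letter 1 place forward in the alphabet (wrapping around), then delete the last 2 characters.
Starting from "irrvkzsdlksfcw": after the first operation, "jsswlatemltgdx"; after the second, "jsswlatemltg".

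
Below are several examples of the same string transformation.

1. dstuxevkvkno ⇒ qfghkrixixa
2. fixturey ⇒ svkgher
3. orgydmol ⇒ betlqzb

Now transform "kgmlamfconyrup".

xtzynzspbaleh

Looking at the pairs, the operation is to shift every letter 13 places forward in the alphabet (wrapping around) — i.e. ROT13, then delete the last character.
On "kgmlamfconyrup" that produces "xtzynzspbaleh".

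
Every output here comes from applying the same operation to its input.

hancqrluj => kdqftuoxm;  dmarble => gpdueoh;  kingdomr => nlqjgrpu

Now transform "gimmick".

In each case the input is transformed by: shift every letter 3 places forward in the alphabet (wrapping around).
On "gimmick" that produces "jlpplfn".

jlpplfn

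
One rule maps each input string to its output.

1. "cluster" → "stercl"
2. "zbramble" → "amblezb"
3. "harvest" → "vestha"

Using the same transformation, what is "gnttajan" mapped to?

tajangn

In each case the input is transformed by: move the first 2 characters to the end (rotate left by 2), then delete the first character.
On "gnttajan": the first step gives "ttajangn", and the second then gives "tajangn".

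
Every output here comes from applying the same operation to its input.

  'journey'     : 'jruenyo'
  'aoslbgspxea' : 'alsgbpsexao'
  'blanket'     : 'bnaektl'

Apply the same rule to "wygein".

wegniy

What's happening: swap each adjacent pair of characters (1↔2, 3↔4, ...), then move the first character to the end.
Applying both steps to "wygein": "ywegni", then "wegniy".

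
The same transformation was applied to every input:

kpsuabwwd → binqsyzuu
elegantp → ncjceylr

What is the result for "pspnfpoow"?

What's happening: move the last character to the front, then shift every letter 2 places backward in the alphabet (wrapping around).
"pspnfpoow" → "wpspnfpoo" → "unqnldnmm".

unqnldnmm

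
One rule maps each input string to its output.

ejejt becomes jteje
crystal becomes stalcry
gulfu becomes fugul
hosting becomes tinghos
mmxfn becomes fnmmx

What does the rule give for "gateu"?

The transformation: move the first 3 characters to the end (rotate left by 3).
Applying that to "gateu" gives "eugat".

eugat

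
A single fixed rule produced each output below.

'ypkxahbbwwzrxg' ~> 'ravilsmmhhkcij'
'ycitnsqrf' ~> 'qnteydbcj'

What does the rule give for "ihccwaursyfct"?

esnnhlfcdjqnt

Looking at the pairs, the operation is to shift every letter 11 places forward in the alphabet (wrapping around), then swap the first and last characters.
"ihccwaursyfct" → "esnnhlfcdjqnt".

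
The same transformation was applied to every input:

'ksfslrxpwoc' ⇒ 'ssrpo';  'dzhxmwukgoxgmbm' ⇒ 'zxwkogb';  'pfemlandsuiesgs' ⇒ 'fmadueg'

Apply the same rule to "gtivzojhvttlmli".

tvohtll

Looking at the pairs, the operation is to keep every other character starting from the second (positions 2nd, 4th, 6th, ...).
Doing the same to "gtivzojhvttlmli": "tvohtll".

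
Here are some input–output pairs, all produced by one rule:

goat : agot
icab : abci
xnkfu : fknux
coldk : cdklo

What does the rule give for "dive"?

deiv

The transformation: sort the characters into alphabetical order.
On "dive" that produces "deiv".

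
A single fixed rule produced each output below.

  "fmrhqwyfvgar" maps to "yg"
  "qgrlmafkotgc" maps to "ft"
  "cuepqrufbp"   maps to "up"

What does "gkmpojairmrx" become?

What's happening: keep one character in every 3, starting at position 1 (positions 1st, 4th, 7th, ...), then delete the first 2 characters.
So "gkmpojairmrx" becomes "am".

am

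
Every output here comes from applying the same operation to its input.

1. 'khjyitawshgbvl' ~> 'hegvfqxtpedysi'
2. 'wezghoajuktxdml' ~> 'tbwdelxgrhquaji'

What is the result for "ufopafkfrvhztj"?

In each case the input is transformed by: shift every letter 3 places backward in the alphabet (wrapping around).
Doing the same to "ufopafkfrvhztj": "rclmxchcosewqg".

rclmxchcosewqg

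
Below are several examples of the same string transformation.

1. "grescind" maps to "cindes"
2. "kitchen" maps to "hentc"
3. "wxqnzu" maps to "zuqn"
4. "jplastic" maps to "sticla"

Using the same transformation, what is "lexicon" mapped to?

In each case the input is transformed by: delete the first 2 characters, then move the first 2 characters to the end (rotate left by 2).
"lexicon" → "xicon" → "conxi".

conxi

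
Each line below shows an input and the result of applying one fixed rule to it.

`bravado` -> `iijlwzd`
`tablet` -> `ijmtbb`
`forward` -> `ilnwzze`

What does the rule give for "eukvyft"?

Each output is the input with this applied: sort the characters into alphabetical order, then shift every letter 8 places forward in the alphabet (wrapping around).
Working it through for "eukvyft": intermediate "efktuvy", final "mnsbcdg".

mnsbcdg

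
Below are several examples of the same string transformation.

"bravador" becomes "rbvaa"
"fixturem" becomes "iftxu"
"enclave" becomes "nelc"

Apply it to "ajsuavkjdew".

Looking at the pairs, the operation is to delete the last 3 characters, then swap each adjacent pair of characters (1↔2, 3↔4, ...).
Applying both steps to "ajsuavkjdew": "ajsuavkj", then "jausvajk".

jausvajk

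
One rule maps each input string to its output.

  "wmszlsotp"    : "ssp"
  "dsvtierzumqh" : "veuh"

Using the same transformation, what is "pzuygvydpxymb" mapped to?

Looking at the pairs, the operation is to keep one character in every 3, starting at position 3 (positions 3rd, 6th, 9th, ...).
"pzuygvydpxymb" → "uvpm".

uvpm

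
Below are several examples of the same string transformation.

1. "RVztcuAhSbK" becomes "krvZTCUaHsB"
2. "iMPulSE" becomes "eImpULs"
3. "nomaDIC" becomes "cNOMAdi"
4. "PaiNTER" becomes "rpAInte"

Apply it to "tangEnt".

TTANGeN

What's happening: flip the case of every letter, then move the last character to the front.
For "tangEnt", step one produces "TANGeNT"; step two turns that into "TTANGeN".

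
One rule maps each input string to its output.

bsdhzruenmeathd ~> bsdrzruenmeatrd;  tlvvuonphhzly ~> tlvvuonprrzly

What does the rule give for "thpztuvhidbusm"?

trpztuvridbusm

Each output is the input with this applied: replace every "h" with "r".
So "thpztuvhidbusm" becomes "trpztuvridbusm".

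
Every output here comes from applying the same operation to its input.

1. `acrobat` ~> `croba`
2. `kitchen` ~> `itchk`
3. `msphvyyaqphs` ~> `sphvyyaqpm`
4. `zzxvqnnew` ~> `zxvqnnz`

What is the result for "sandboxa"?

andbos

Each output is the input with this applied: delete the last 2 characters, then move the first character to the end.
Starting from "sandboxa": after the first operation, "sandbo"; after the second, "andbos".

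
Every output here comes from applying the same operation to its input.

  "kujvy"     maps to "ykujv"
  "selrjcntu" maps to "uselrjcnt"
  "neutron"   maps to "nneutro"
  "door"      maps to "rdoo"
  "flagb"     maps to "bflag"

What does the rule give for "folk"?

kfol

Looking at the pairs, the operation is to move the last character to the front.
Applying that to "folk" gives "kfol".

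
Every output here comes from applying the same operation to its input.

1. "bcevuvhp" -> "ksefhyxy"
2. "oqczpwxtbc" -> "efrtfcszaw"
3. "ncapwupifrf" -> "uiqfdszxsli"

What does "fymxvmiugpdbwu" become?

zxibpayplxjsge

Rule — shift every letter 3 places forward in the alphabet (wrapping around), then move the last 2 characters to the front (rotate right by 2).
Starting from "fymxvmiugpdbwu": after the first operation, "ibpayplxjsgezx"; after the second, "zxibpayplxjsge".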